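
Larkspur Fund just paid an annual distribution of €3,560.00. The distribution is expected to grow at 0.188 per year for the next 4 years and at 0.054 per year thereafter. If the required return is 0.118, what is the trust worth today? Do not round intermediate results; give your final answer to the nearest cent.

D_1 = 4229.28000
D_2 = 5024.38464
D_3 = 5968.96895
D_4 = 7091.13512
Terminal value at year 4: TV = D_4×(1+g_2)/(r−g_2) = 7474.05641/0.064 = 116782.13143
P_0 = D_1/(1+r)^1 + D_2/(1+r)^2 + D_3/(1+r)^3 + D_4/(1+r)^4 + TV/(1+r)^4
    = 3782.89803 + 4019.75211 + 4271.43606 + 4538.87838 + 74749.65340 = 91362.61798

€91362.62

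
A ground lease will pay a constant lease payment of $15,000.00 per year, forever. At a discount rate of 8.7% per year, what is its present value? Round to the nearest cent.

Level perpetuity: PV = C / r = $15,000.00 / 0.087 = $172,413.79

$172413.79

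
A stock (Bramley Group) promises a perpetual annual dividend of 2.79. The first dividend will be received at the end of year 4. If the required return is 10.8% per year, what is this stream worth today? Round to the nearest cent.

18.99

Value at end of year 3: C / r = 2.79 / 0.108 = 25.8333
Discount to today: PV = 25.8333 / (1 + 0.108)^3 = 25.8333 / 1.360252 = 18.99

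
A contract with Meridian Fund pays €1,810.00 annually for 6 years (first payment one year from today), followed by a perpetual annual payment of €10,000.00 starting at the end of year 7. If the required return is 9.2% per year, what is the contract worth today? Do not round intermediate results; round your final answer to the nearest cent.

PV of 6-year annuity: €1,810.00 × [1 − (1+0.092)^−6] / 0.092 = 8071.32381
Perpetuity value at year 6: €10,000.00 / 0.092 = 108695.65217
PV of perpetuity: 108695.65217 / (1+0.092)^6 = 64102.70297
Total PV = 8071.32381 + 64102.70297 = 72174.02677

€72174.03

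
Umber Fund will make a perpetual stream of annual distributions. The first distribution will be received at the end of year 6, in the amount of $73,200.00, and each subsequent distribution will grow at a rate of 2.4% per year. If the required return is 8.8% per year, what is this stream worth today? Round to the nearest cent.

Value at end of year 5: C₁ / (r − g) = $73,200.00 / (0.088 − 0.024) = $1,143,750.0000
Discount to today: PV = $1,143,750.0000 / (1 + 0.088)^5 = $1,143,750.0000 / 1.524560 = $750,216.53

$750216.53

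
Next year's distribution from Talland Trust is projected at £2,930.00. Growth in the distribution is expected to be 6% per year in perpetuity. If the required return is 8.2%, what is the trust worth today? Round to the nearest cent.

Growing perpetuity: P = D₁ / (r − g) = £2,930.0000 / (0.082 − 0.06) = £133,181.82

£133181.82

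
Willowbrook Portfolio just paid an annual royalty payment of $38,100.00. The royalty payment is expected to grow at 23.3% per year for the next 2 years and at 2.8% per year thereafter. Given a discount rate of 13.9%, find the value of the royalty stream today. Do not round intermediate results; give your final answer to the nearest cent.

D_1 = 46977.30000
D_2 = 57923.01090
Terminal value at year 2: TV = D_2×(1+g_2)/(r−g_2) = 59544.85521/0.111 = 536440.13698
P_0 = D_1/(1+r)^1 + D_2/(1+r)^2 + TV/(1+r)^2
    = 41244.33714 + 44648.17181 + 413498.38396 = 499390.89291

$499390.89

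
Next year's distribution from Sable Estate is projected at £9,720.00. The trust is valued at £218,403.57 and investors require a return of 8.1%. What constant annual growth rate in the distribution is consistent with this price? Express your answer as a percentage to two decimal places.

3.65%

P = D₁/(r−g) ⇒ g = r − D₁/P = 0.081 − £9,720.00/£218,403.57 = 0.036495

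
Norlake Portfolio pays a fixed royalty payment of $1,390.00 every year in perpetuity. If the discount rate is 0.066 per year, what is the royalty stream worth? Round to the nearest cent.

$21060.61

Level perpetuity: PV = C / r = $1,390.00 / 0.066 = $21,060.61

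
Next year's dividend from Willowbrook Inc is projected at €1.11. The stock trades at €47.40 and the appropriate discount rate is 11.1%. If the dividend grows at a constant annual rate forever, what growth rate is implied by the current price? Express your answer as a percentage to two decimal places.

P = D₁/(r−g) ⇒ g = r − D₁/P = 0.111 − €1.11/€47.40 = 0.087582

8.76%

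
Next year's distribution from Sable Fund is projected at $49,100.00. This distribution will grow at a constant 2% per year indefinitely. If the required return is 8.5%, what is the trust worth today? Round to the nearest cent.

$755384.62

Growing perpetuity: P = D₁ / (r − g) = $49,100.0000 / (0.085 − 0.02) = $755,384.62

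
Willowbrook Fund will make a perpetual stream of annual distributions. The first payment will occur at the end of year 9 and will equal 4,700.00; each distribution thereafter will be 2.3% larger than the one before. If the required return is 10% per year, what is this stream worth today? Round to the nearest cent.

Value at end of year 8: C₁ / (r − g) = 4,700.00 / (0.1 − 0.023) = 61,038.9610
Discount to today: PV = 61,038.9610 / (1 + 0.1)^8 = 61,038.9610 / 2.143589 = 28,475.13

28475.13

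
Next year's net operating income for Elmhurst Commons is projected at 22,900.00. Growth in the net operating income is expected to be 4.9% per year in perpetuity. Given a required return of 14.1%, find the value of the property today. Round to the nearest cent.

Growing perpetuity: P = D₁ / (r − g) = 22,900.0000 / (0.141 − 0.049) = 248,913.04

248913.04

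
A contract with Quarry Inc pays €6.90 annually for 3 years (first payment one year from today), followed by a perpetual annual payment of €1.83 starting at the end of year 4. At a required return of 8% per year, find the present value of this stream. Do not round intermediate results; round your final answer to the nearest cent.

PV of 3-year annuity: €6.90 × [1 − (1+0.08)^−3] / 0.08 = 17.78197
Perpetuity value at year 3: €1.83 / 0.08 = 22.87500
PV of perpetuity: 22.87500 / (1+0.08)^3 = 18.15891
Total PV = 17.78197 + 18.15891 = 35.94088

€35.94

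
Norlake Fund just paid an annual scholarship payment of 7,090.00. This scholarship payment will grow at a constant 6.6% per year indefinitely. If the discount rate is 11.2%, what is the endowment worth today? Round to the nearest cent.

164303.04

D₁ = D₀ × (1 + g) = 7,090.00 × 1.066 = 7,557.9400
Growing perpetuity: P = D₁ / (r − g) = 7,557.9400 / (0.112 − 0.066) = 164,303.04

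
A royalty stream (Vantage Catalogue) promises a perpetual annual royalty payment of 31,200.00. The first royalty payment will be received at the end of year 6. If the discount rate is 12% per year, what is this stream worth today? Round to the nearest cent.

147530.98

Value at end of year 5: C / r = 31,200.00 / 0.12 = 260,000.0000
Discount to today: PV = 260,000.0000 / (1 + 0.12)^5 = 260,000.0000 / 1.762342 = 147,530.98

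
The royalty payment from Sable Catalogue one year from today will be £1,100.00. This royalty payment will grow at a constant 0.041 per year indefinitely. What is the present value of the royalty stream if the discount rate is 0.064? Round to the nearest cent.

£47826.09

Growing perpetuity: P = D₁ / (r − g) = £1,100.0000 / (0.064 − 0.041) = £47,826.09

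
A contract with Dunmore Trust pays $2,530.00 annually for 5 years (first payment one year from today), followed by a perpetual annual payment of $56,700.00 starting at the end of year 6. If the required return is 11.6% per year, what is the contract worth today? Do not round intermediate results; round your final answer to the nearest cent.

$291571.79

PV of 5-year annuity: $2,530.00 × [1 − (1+0.116)^−5] / 0.116 = 9211.18576
Perpetuity value at year 5: $56,700.00 / 0.116 = 488793.10345
PV of perpetuity: 488793.10345 / (1+0.116)^5 = 282360.60038
Total PV = 9211.18576 + 282360.60038 = 291571.78614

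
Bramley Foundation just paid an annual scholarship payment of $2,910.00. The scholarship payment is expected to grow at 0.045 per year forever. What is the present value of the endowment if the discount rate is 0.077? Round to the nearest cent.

D₁ = D₀ × (1 + g) = $2,910.00 × 1.045 = $3,040.9500
Growing perpetuity: P = D₁ / (r − g) = $3,040.9500 / (0.077 − 0.045) = $95,029.69

$95029.69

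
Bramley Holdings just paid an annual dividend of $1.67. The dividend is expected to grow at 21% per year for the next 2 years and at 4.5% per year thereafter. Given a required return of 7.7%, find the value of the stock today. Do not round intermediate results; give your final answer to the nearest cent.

$72.82

D_1 = 2.02070
D_2 = 2.44505
Terminal value at year 2: TV = D_2×(1+g_2)/(r−g_2) = 2.55507/0.032 = 79.84607
P_0 = D_1/(1+r)^1 + D_2/(1+r)^2 + TV/(1+r)^2
    = 1.87623 + 2.10793 + 68.83703 = 72.82119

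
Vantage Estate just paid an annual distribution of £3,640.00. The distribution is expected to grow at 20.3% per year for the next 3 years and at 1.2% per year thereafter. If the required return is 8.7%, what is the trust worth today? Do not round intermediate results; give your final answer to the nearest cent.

D_1 = 4378.92000
D_2 = 5267.84076
D_3 = 6337.21243
Terminal value at year 3: TV = D_3×(1+g_2)/(r−g_2) = 6413.25898/0.075 = 85510.11978
P_0 = D_1/(1+r)^1 + D_2/(1+r)^2 + D_3/(1+r)^3 + TV/(1+r)^3
    = 4028.44526 + 4458.34374 + 4934.11916 + 66577.71451 = 79998.62267

£79998.62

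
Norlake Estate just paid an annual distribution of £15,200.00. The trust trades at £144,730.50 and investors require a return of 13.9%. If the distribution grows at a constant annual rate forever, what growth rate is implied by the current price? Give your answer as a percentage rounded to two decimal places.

P = D₀(1+g)/(r−g) ⇒ P(r−g) = D₀(1+g) ⇒ g(P+D₀) = P·r − D₀
g = (P·r − D₀)/(P + D₀) = (£144,730.50×0.139 − £15,200.00) / (£144,730.50 + £15,200.00) = 0.030748

3.07%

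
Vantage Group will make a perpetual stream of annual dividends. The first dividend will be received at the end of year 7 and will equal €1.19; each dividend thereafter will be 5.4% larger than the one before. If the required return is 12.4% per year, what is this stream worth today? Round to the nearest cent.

€8.43

Value at end of year 6: C₁ / (r − g) = €1.19 / (0.124 − 0.054) = €17.0000
Discount to today: PV = €17.0000 / (1 + 0.124)^6 = €17.0000 / 2.016498 = €8.43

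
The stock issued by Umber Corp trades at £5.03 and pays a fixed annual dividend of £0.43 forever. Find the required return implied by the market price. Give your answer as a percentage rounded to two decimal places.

8.55%

P = C/r ⇒ r = C/P = £0.43/£5.03 = 0.085487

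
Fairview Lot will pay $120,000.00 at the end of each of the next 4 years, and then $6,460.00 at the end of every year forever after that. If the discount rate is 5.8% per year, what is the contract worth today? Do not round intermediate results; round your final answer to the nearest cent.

$506615.90

PV of 4-year annuity: $120,000.00 × [1 − (1+0.058)^−4] / 0.058 = 417724.06799
Perpetuity value at year 4: $6,460.00 / 0.058 = 111379.31034
PV of perpetuity: 111379.31034 / (1+0.058)^4 = 88891.83135
Total PV = 417724.06799 + 88891.83135 = 506615.89934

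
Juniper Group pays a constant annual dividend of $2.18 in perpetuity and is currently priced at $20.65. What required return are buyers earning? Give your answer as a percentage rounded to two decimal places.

10.56%

P = C/r ⇒ r = C/P = $2.18/$20.65 = 0.105569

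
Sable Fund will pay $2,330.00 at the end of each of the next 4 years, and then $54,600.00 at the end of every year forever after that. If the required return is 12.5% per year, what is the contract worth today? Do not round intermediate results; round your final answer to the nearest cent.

$279695.23

PV of 4-year annuity: $2,330.00 × [1 − (1+0.125)^−4] / 0.125 = 7003.13977
Perpetuity value at year 4: $54,600.00 / 0.125 = 436800.00000
PV of perpetuity: 436800.00000 / (1+0.125)^4 = 272692.08962
Total PV = 7003.13977 + 272692.08962 = 279695.22939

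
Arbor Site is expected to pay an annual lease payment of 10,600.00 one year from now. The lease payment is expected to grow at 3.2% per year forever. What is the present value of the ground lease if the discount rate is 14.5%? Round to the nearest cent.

Growing perpetuity: P = D₁ / (r − g) = 10,600.0000 / (0.145 − 0.032) = 93,805.31

93805.31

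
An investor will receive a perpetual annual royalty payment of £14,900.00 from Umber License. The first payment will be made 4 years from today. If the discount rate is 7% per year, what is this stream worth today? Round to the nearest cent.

£173754.83

Value at end of year 3: C / r = £14,900.00 / 0.07 = £212,857.1429
Discount to today: PV = £212,857.1429 / (1 + 0.07)^3 = £212,857.1429 / 1.225043 = £173,754.83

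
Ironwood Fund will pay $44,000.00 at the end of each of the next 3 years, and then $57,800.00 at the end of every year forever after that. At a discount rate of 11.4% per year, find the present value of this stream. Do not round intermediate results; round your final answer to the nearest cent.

PV of 3-year annuity: $44,000.00 × [1 − (1+0.114)^−3] / 0.114 = 106779.80187
Perpetuity value at year 3: $57,800.00 / 0.114 = 507017.54386
PV of perpetuity: 507017.54386 / (1+0.114)^3 = 366747.71322
Total PV = 106779.80187 + 366747.71322 = 473527.51509

$473527.52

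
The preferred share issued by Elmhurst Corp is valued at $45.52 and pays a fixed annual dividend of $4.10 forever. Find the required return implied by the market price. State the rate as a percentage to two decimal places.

9.01%

P = C/r ⇒ r = C/P = $4.10/$45.52 = 0.090070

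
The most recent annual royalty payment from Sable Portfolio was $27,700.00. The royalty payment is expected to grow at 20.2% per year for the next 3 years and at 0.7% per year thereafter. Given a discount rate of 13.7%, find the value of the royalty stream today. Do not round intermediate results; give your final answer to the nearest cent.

D_1 = 33295.40000
D_2 = 40021.07080
D_3 = 48105.32710
Terminal value at year 3: TV = D_3×(1+g_2)/(r−g_2) = 48442.06439/0.13 = 372631.26455
P_0 = D_1/(1+r)^1 + D_2/(1+r)^2 + D_3/(1+r)^3 + TV/(1+r)^3
    = 29283.55321 + 30957.63497 + 32727.42061 + 253511.63502 = 346480.24381

$346480.24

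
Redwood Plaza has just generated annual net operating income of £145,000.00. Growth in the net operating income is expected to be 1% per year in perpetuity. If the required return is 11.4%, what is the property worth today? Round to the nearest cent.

D₁ = D₀ × (1 + g) = £145,000.00 × 1.01 = £146,450.0000
Growing perpetuity: P = D₁ / (r − g) = £146,450.0000 / (0.114 − 0.01) = £1,408,173.08

£1408173.08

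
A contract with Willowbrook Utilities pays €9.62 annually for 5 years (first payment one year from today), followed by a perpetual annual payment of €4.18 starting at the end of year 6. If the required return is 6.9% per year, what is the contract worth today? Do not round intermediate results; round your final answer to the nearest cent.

€82.94

PV of 5-year annuity: €9.62 × [1 − (1+0.069)^−5] / 0.069 = 39.54974
Perpetuity value at year 5: €4.18 / 0.069 = 60.57971
PV of perpetuity: 60.57971 / (1+0.069)^5 = 43.39490
Total PV = 39.54974 + 43.39490 = 82.94463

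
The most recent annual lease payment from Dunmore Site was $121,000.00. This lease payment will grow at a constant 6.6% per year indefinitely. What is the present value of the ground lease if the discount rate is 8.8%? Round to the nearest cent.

$5863000.00

D₁ = D₀ × (1 + g) = $121,000.00 × 1.066 = $128,986.0000
Growing perpetuity: P = D₁ / (r − g) = $128,986.0000 / (0.088 − 0.066) = $5,863,000.00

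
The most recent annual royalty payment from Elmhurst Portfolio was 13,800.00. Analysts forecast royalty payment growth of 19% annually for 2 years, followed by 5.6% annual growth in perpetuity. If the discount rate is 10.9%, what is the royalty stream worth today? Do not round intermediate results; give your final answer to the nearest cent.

347287.99

D_1 = 16422.00000
D_2 = 19542.18000
Terminal value at year 2: TV = D_2×(1+g_2)/(r−g_2) = 20636.54208/0.053 = 389368.71849
P_0 = D_1/(1+r)^1 + D_2/(1+r)^2 + TV/(1+r)^2
    = 14807.93508 + 15889.48850 + 316590.56323 = 347287.98680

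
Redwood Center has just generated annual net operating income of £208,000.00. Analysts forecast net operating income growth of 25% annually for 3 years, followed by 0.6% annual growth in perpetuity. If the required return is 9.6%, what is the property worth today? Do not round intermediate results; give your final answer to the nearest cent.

£4265551.65

D_1 = 260000.00000
D_2 = 325000.00000
D_3 = 406250.00000
Terminal value at year 3: TV = D_3×(1+g_2)/(r−g_2) = 408687.50000/0.09 = 4540972.22222
P_0 = D_1/(1+r)^1 + D_2/(1+r)^2 + D_3/(1+r)^3 + TV/(1+r)^3
    = 237226.27737 + 270559.16671 + 308575.69196 + 3449190.51236 = 4265551.64840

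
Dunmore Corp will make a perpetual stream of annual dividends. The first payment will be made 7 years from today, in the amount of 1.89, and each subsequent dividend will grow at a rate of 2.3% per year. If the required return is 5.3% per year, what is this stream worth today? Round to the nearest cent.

46.21

Value at end of year 6: C₁ / (r − g) = 1.89 / (0.053 − 0.023) = 63.0000
Discount to today: PV = 63.0000 / (1 + 0.053)^6 = 63.0000 / 1.363233 = 46.21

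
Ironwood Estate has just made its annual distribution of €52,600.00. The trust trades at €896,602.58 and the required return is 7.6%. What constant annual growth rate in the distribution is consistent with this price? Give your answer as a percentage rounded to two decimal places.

1.64%

P = D₀(1+g)/(r−g) ⇒ P(r−g) = D₀(1+g) ⇒ g(P+D₀) = P·r − D₀
g = (P·r − D₀)/(P + D₀) = (€896,602.58×0.076 − €52,600.00) / (€896,602.58 + €52,600.00) = 0.016374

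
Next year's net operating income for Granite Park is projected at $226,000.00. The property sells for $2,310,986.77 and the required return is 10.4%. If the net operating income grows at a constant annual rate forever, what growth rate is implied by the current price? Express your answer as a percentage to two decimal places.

P = D₁/(r−g) ⇒ g = r − D₁/P = 0.104 − $226,000.00/$2,310,986.77 = 0.006206

0.62%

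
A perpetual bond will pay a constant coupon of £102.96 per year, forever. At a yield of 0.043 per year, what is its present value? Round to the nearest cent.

Level perpetuity: PV = C / r = £102.96 / 0.043 = £2,394.42

£2394.42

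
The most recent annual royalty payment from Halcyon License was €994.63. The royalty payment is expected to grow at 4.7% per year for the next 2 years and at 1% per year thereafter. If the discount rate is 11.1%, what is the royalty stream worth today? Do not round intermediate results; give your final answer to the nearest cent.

D_1 = 1041.37761
D_2 = 1090.32236
Terminal value at year 2: TV = D_2×(1+g_2)/(r−g_2) = 1101.22558/0.101 = 10903.22358
P_0 = D_1/(1+r)^1 + D_2/(1+r)^2 + TV/(1+r)^2
    = 937.33358 + 883.33777 + 8833.37768 = 10654.04904

€10654.05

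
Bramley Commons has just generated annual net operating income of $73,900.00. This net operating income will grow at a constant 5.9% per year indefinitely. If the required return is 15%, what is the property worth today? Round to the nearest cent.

D₁ = D₀ × (1 + g) = $73,900.00 × 1.059 = $78,260.1000
Growing perpetuity: P = D₁ / (r − g) = $78,260.1000 / (0.15 − 0.059) = $860,001.10

$860001.10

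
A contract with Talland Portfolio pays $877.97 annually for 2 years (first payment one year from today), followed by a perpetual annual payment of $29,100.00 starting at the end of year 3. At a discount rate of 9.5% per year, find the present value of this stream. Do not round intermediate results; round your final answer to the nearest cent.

PV of 2-year annuity: $877.97 × [1 − (1+0.095)^−2] / 0.095 = 1534.03570
Perpetuity value at year 2: $29,100.00 / 0.095 = 306315.78947
PV of perpetuity: 306315.78947 / (1+0.095)^2 = 255470.72786
Total PV = 1534.03570 + 255470.72786 = 257004.76356

$257004.76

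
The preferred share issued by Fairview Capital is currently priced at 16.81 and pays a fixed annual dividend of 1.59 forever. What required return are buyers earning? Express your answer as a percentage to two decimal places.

9.46%

P = C/r ⇒ r = C/P = 1.59/16.81 = 0.094587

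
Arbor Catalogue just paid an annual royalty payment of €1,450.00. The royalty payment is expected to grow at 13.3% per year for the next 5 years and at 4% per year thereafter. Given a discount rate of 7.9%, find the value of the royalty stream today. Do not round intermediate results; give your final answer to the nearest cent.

€57774.37

D_1 = 1642.85000
D_2 = 1861.34905
D_3 = 2108.90847
D_4 = 2389.39330
D_5 = 2707.18261
Terminal value at year 5: TV = D_5×(1+g_2)/(r−g_2) = 2815.46991/0.039 = 72191.53626
P_0 = D_1/(1+r)^1 + D_2/(1+r)^2 + D_3/(1+r)^3 + D_4/(1+r)^4 + D_5/(1+r)^5 + TV/(1+r)^5
    = 1522.56719 + 1598.76611 + 1678.77850 + 1762.79521 + 1851.01666 + 49360.44433 = 57774.36800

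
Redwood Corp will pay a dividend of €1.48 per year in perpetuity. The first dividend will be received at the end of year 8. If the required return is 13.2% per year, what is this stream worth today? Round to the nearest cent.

€4.71

Value at end of year 7: C / r = €1.48 / 0.132 = €11.2121
Discount to today: PV = €11.2121 / (1 + 0.132)^7 = €11.2121 / 2.381908 = €4.71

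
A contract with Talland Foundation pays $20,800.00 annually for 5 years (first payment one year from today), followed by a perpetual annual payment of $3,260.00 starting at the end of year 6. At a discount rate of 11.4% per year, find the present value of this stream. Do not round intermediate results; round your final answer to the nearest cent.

$92775.48

PV of 5-year annuity: $20,800.00 × [1 − (1+0.114)^−5] / 0.114 = 76107.35612
Perpetuity value at year 5: $3,260.00 / 0.114 = 28596.49123
PV of perpetuity: 28596.49123 / (1+0.114)^5 = 16668.12676
Total PV = 76107.35612 + 16668.12676 = 92775.48288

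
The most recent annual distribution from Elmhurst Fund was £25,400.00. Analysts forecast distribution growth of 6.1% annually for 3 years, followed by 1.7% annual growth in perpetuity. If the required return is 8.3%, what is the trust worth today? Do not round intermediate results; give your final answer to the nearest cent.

£441165.95

D_1 = 26949.40000
D_2 = 28593.31340
D_3 = 30337.50552
Terminal value at year 3: TV = D_3×(1+g_2)/(r−g_2) = 30853.24311/0.066 = 467473.38047
P_0 = D_1/(1+r)^1 + D_2/(1+r)^2 + D_3/(1+r)^3 + TV/(1+r)^3
    = 24884.02585 + 24378.53318 + 23883.30905 + 368020.08036 = 441165.94845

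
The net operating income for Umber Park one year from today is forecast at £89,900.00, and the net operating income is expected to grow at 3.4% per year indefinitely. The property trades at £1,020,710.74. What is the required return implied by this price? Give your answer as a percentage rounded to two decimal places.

12.21%

P = D₁/(r − g) ⇒ r = D₁/P + g = £89,900.0000/£1,020,710.74 + 0.034 = 0.088076 + 0.034 = 0.122076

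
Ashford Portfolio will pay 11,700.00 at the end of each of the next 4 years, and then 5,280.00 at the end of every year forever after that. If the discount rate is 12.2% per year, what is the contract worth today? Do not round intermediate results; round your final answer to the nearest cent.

62696.62

PV of 4-year annuity: 11,700.00 × [1 − (1+0.122)^−4] / 0.122 = 35387.81457
Perpetuity value at year 4: 5,280.00 / 0.122 = 43278.68852
PV of perpetuity: 43278.68852 / (1+0.122)^4 = 27308.80298
Total PV = 35387.81457 + 27308.80298 = 62696.61754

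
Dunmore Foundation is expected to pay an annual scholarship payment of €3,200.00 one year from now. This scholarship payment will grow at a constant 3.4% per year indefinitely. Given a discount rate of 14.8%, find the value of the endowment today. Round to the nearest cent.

€28070.18

Growing perpetuity: P = D₁ / (r − g) = €3,200.0000 / (0.148 − 0.034) = €28,070.18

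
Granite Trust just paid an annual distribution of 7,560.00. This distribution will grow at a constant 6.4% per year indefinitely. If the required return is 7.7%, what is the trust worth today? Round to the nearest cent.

D₁ = D₀ × (1 + g) = 7,560.00 × 1.064 = 8,043.8400
Growing perpetuity: P = D₁ / (r − g) = 8,043.8400 / (0.077 − 0.064) = 618,756.92

618756.92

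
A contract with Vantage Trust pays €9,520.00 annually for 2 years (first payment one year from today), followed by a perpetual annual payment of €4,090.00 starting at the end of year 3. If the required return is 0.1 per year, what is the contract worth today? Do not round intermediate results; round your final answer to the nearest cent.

€50323.97

PV of 2-year annuity: €9,520.00 × [1 − (1+0.1)^−2] / 0.1 = 16522.31405
Perpetuity value at year 2: €4,090.00 / 0.1 = 40900.00000
PV of perpetuity: 40900.00000 / (1+0.1)^2 = 33801.65289
Total PV = 16522.31405 + 33801.65289 = 50323.96694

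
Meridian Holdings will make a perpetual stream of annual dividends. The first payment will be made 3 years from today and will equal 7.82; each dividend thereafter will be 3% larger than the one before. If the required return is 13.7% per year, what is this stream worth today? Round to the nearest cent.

56.53

Value at end of year 2: C₁ / (r − g) = 7.82 / (0.137 − 0.03) = 73.0841
Discount to today: PV = 73.0841 / (1 + 0.137)^2 = 73.0841 / 1.292769 = 56.53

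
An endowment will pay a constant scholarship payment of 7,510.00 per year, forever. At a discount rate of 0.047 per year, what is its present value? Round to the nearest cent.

159787.23

Level perpetuity: PV = C / r = 7,510.00 / 0.047 = 159,787.23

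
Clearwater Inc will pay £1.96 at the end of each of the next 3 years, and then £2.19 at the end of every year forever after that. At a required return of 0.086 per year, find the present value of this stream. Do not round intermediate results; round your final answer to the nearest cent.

PV of 3-year annuity: £1.96 × [1 − (1+0.086)^−3] / 0.086 = 4.99692
Perpetuity value at year 3: £2.19 / 0.086 = 25.46512
PV of perpetuity: 25.46512 / (1+0.086)^3 = 19.88182
Total PV = 4.99692 + 19.88182 = 24.87874

£24.88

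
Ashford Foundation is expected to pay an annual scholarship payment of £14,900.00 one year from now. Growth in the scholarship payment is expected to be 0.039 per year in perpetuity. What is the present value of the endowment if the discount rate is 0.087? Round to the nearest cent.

£310416.67

Growing perpetuity: P = D₁ / (r − g) = £14,900.0000 / (0.087 − 0.039) = £310,416.67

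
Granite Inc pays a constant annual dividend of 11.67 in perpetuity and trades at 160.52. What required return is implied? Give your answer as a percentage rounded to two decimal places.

7.27%

P = C/r ⇒ r = C/P = 11.67/160.52 = 0.072701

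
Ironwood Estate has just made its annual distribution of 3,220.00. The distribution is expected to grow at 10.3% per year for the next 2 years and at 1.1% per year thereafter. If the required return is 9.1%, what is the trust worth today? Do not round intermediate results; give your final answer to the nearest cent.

48139.48

D_1 = 3551.66000
D_2 = 3917.48098
Terminal value at year 2: TV = D_2×(1+g_2)/(r−g_2) = 3960.57327/0.08 = 49507.16588
P_0 = D_1/(1+r)^1 + D_2/(1+r)^2 + TV/(1+r)^2
    = 3255.41705 + 3291.22365 + 41592.83891 = 48139.47961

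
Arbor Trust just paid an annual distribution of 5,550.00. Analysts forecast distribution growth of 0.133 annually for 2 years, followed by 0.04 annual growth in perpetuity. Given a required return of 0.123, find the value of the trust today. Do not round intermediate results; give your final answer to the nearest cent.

82034.89

D_1 = 6288.15000
D_2 = 7124.47395
Terminal value at year 2: TV = D_2×(1+g_2)/(r−g_2) = 7409.45291/0.083 = 89270.51696
P_0 = D_1/(1+r)^1 + D_2/(1+r)^2 + TV/(1+r)^2
    = 5599.42119 + 5649.28247 + 70786.18996 = 82034.89363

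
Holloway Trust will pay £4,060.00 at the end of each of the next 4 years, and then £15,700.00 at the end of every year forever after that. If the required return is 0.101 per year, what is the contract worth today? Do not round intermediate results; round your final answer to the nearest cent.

PV of 4-year annuity: £4,060.00 × [1 − (1+0.101)^−4] / 0.101 = 12841.84413
Perpetuity value at year 4: £15,700.00 / 0.101 = 155445.54455
PV of perpetuity: 155445.54455 / (1+0.101)^4 = 105786.19655
Total PV = 12841.84413 + 105786.19655 = 118628.04068

£118628.04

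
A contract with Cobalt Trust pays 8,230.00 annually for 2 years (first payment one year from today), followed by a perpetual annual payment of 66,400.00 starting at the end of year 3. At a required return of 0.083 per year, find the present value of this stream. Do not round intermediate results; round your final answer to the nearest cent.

696692.60

PV of 2-year annuity: 8,230.00 × [1 − (1+0.083)^−2] / 0.083 = 14616.12309
Perpetuity value at year 2: 66,400.00 / 0.083 = 800000.00000
PV of perpetuity: 800000.00000 / (1+0.083)^2 = 682076.47953
Total PV = 14616.12309 + 682076.47953 = 696692.60262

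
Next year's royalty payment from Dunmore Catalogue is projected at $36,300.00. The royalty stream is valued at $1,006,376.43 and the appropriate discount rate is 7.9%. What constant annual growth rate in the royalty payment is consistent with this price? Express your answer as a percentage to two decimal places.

4.29%

P = D₁/(r−g) ⇒ g = r − D₁/P = 0.079 − $36,300.00/$1,006,376.43 = 0.042930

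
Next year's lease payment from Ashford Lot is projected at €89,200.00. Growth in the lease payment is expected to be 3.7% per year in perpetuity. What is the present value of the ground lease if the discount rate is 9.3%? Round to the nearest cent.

€1592857.14

Growing perpetuity: P = D₁ / (r − g) = €89,200.0000 / (0.093 − 0.037) = €1,592,857.14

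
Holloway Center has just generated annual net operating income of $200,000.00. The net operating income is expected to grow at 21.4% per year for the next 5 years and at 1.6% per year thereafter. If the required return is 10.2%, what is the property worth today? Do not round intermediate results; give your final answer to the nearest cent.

$5183131.77

D_1 = 242800.00000
D_2 = 294759.20000
D_3 = 357837.66880
D_4 = 434414.92992
D_5 = 527379.72493
Terminal value at year 5: TV = D_5×(1+g_2)/(r−g_2) = 535817.80053/0.086 = 6230439.54100
P_0 = D_1/(1+r)^1 + D_2/(1+r)^2 + D_3/(1+r)^3 + D_4/(1+r)^4 + D_5/(1+r)^5 + TV/(1+r)^5
    = 220326.67877 + 242719.22688 + 267387.60566 + 294563.11549 + 324500.56461 + 3833634.57725 = 5183131.76865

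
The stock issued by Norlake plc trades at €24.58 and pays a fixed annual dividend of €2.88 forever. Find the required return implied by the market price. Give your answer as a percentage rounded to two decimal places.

11.72%

P = C/r ⇒ r = C/P = €2.88/€24.58 = 0.117168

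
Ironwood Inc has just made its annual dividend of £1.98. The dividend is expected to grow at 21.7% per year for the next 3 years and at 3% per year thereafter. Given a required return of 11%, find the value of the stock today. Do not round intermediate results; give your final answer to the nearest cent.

D_1 = 2.40966
D_2 = 2.93256
D_3 = 3.56892
Terminal value at year 3: TV = D_3×(1+g_2)/(r−g_2) = 3.67599/0.08 = 45.94986
P_0 = D_1/(1+r)^1 + D_2/(1+r)^2 + D_3/(1+r)^3 + TV/(1+r)^3
    = 2.17086 + 2.38013 + 2.60956 + 33.59814 = 40.75870

£40.76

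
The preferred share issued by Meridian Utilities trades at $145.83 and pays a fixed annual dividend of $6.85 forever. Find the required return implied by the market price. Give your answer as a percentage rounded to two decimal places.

P = C/r ⇒ r = C/P = $6.85/$145.83 = 0.046973

4.70%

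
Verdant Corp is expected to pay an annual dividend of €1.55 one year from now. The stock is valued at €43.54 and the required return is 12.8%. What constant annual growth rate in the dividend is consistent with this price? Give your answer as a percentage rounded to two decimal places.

9.24%

P = D₁/(r−g) ⇒ g = r − D₁/P = 0.128 − €1.55/€43.54 = 0.092401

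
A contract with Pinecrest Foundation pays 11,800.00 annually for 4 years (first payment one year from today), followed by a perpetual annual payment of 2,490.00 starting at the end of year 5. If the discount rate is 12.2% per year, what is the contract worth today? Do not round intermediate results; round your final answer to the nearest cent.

PV of 4-year annuity: 11,800.00 × [1 − (1+0.122)^−4] / 0.122 = 35690.27452
Perpetuity value at year 4: 2,490.00 / 0.122 = 20409.83607
PV of perpetuity: 20409.83607 / (1+0.122)^4 = 12878.58322
Total PV = 35690.27452 + 12878.58322 = 48568.85774

48568.86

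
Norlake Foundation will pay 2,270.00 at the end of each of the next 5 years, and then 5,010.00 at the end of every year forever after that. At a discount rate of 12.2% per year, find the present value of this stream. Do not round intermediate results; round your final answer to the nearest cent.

31237.23

PV of 5-year annuity: 2,270.00 × [1 − (1+0.122)^−5] / 0.122 = 8142.46074
Perpetuity value at year 5: 5,010.00 / 0.122 = 41065.57377
PV of perpetuity: 41065.57377 / (1+0.122)^5 = 23094.76836
Total PV = 8142.46074 + 23094.76836 = 31237.22909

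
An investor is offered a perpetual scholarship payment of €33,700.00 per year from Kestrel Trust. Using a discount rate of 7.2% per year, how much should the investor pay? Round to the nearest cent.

Level perpetuity: PV = C / r = €33,700.00 / 0.072 = €468,055.56

€468055.56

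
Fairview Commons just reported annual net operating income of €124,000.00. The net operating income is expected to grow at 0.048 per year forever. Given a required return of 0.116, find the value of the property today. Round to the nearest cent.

€1911058.82

D₁ = D₀ × (1 + g) = €124,000.00 × 1.048 = €129,952.0000
Growing perpetuity: P = D₁ / (r − g) = €129,952.0000 / (0.116 − 0.048) = €1,911,058.82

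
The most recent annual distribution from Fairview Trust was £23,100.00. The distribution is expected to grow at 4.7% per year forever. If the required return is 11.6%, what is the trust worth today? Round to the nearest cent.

D₁ = D₀ × (1 + g) = £23,100.00 × 1.047 = £24,185.7000
Growing perpetuity: P = D₁ / (r − g) = £24,185.7000 / (0.116 − 0.047) = £350,517.39

£350517.39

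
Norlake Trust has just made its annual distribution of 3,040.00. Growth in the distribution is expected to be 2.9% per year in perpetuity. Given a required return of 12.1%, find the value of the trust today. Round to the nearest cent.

D₁ = D₀ × (1 + g) = 3,040.00 × 1.029 = 3,128.1600
Growing perpetuity: P = D₁ / (r − g) = 3,128.1600 / (0.121 − 0.029) = 34,001.74

34001.74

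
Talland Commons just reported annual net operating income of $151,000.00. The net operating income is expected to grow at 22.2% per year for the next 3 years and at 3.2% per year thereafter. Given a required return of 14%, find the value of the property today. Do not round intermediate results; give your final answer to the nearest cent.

D_1 = 184522.00000
D_2 = 225485.88400
D_3 = 275543.75025
Terminal value at year 3: TV = D_3×(1+g_2)/(r−g_2) = 284361.15026/0.108 = 2632973.61348
P_0 = D_1/(1+r)^1 + D_2/(1+r)^2 + D_3/(1+r)^3 + TV/(1+r)^3
    = 161861.40351 + 173504.06587 + 185984.18288 + 1777182.19201 = 2298531.84427

$2298531.84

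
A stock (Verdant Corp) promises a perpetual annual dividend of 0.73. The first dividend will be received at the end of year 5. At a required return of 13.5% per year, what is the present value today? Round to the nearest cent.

3.26

Value at end of year 4: C / r = 0.73 / 0.135 = 5.4074
Discount to today: PV = 5.4074 / (1 + 0.135)^4 = 5.4074 / 1.659524 = 3.26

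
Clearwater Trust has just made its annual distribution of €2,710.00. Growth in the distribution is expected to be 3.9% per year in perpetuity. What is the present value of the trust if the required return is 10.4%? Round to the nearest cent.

€43318.31

D₁ = D₀ × (1 + g) = €2,710.00 × 1.039 = €2,815.6900
Growing perpetuity: P = D₁ / (r − g) = €2,815.6900 / (0.104 − 0.039) = €43,318.31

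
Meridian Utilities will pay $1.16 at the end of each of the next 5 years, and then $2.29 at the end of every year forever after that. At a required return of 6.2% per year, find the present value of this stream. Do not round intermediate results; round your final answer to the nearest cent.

$32.20

PV of 5-year annuity: $1.16 × [1 − (1+0.062)^−5] / 0.062 = 4.85987
Perpetuity value at year 5: $2.29 / 0.062 = 36.93548
PV of perpetuity: 36.93548 / (1+0.062)^5 = 27.34143
Total PV = 4.85987 + 27.34143 = 32.20130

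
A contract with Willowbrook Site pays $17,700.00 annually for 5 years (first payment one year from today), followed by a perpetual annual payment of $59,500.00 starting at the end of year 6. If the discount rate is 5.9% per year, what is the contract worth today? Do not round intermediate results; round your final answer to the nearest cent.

PV of 5-year annuity: $17,700.00 × [1 − (1+0.059)^−5] / 0.059 = 74762.10797
Perpetuity value at year 5: $59,500.00 / 0.059 = 1008474.57627
PV of perpetuity: 1008474.57627 / (1+0.059)^5 = 757155.62574
Total PV = 74762.10797 + 757155.62574 = 831917.73372

$831917.73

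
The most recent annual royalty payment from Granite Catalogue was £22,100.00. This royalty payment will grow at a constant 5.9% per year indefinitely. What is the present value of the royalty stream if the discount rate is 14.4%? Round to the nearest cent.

£275340.00

D₁ = D₀ × (1 + g) = £22,100.00 × 1.059 = £23,403.9000
Growing perpetuity: P = D₁ / (r − g) = £23,403.9000 / (0.144 − 0.059) = £275,340.00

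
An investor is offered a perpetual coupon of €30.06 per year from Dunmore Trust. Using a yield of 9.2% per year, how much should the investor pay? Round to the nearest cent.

Level perpetuity: PV = C / r = €30.06 / 0.092 = €326.74

€326.74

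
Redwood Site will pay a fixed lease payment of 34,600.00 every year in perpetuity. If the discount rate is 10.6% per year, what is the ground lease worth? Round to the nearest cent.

Level perpetuity: PV = C / r = 34,600.00 / 0.106 = 326,415.09

326415.09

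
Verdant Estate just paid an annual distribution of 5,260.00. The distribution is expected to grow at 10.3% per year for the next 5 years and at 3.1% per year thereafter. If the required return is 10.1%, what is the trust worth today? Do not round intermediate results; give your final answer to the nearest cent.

104622.17

D_1 = 5801.78000
D_2 = 6399.36334
D_3 = 7058.49776
D_4 = 7785.52303
D_5 = 8587.43191
Terminal value at year 5: TV = D_5×(1+g_2)/(r−g_2) = 8853.64230/0.07 = 126480.60422
P_0 = D_1/(1+r)^1 + D_2/(1+r)^2 + D_3/(1+r)^3 + D_4/(1+r)^4 + D_5/(1+r)^5 + TV/(1+r)^5
    = 5269.55495 + 5279.12726 + 5288.71695 + 5298.32407 + 5307.94863 + 78178.50060 = 104622.17246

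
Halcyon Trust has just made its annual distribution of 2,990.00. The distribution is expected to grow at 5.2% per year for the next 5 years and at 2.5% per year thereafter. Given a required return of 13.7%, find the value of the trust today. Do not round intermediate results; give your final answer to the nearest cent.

D_1 = 3145.48000
D_2 = 3309.04496
D_3 = 3481.11530
D_4 = 3662.13329
D_5 = 3852.56422
Terminal value at year 5: TV = D_5×(1+g_2)/(r−g_2) = 3948.87833/0.112 = 35257.84223
P_0 = D_1/(1+r)^1 + D_2/(1+r)^2 + D_3/(1+r)^3 + D_4/(1+r)^4 + D_5/(1+r)^5 + TV/(1+r)^5
    = 2766.47318 + 2559.65680 + 2368.30163 + 2191.25182 + 2027.43792 + 18554.67735 = 30467.79868

30467.80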